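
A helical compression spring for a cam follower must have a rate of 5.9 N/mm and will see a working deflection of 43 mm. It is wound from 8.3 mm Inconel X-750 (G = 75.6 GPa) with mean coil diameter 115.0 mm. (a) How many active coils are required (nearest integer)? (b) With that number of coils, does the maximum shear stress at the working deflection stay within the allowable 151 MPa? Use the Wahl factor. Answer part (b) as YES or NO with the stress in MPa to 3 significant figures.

N_a = Gd⁴/(8D³k) = (75.6×10³)(8.3⁴)/(8·115.0³·5.9) = 4.998 → N_a = 5
Actual rate k = Gd⁴/(8D³·5) = 5.8977 N/mm
Working load F = kδ = 5.8977·43 = 253.6 N
C = 115.0/8.3 = 13.8554; K_W = (4C−1)/(4C−4)+0.615/C = 1.1027
τ_max = K_W·8FD/(πd³) = 1.1027·129.88 = 143.23 MPa
τ_max ≤ 151 MPa → acceptable

(a) 5 coils; (b) YES, τ_max = 143 MPa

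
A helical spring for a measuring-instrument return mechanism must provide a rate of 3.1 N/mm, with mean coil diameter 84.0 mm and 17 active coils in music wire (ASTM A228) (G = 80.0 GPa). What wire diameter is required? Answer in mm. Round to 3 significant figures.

7.48 mm

d = (8D³N_a·k / G)^(1/4) = (8·84.0³·17·3.1 / (80.0×10³))^0.25
  = (3123.6)^0.25 = 7.4759 mm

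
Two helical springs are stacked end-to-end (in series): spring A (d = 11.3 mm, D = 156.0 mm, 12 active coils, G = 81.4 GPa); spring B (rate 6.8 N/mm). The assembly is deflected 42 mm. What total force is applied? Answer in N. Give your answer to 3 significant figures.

k_A = Gd⁴/(8D³N_a) = (81.4×10³)(11.3⁴)/(8·156.0³·12) = 3.6416 N/mm
Series: 1/k_eq = 1/3.6416 + 1/6.8 = 0.42166; k_eq = 2.3716 N/mm
F = k_eq·δ = 2.3716·42 = 99.606 N

99.6 N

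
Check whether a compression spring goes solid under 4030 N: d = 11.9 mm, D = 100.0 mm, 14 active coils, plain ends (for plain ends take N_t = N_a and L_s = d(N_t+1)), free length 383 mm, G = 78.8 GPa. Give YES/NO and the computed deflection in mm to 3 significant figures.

YES, δ = 286 mm

k = Gd⁴/(8D³N_a) = (78.8×10³)(11.9⁴)/(8·100.0³·14) = 14.109 N/mm
N_t = 14; L_s = 11.9·15 = 178.5 mm; δ_solid = L₀ − L_s = 383 − 178.5 = 204.5 mm
δ = F/k = 4030/14.109 = 285.63 mm
δ ≥ δ_solid → spring goes solid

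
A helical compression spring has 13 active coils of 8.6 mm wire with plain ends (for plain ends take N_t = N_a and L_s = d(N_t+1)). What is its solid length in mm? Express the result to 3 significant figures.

plain ends: N_t = N_a = 13
L_s = d·(N_t+1) = 8.6 × 14 = 120.4 mm

120 mm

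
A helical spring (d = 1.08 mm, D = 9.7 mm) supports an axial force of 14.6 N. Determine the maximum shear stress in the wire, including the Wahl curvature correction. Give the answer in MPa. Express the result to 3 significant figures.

333 MPa

Spring index C = D/d = 9.7/1.08 = 8.9815
K_W = (4C−1)/(4C−4) + 0.615/C = 34.926/31.926 + 0.0685 = 1.1624
τ₀ = 8FD/(πd³) = 8·14.6·9.7/(π·1.08³) = 1132.96/3.9575 = 286.28 MPa
τ_max = K·τ₀ = 1.1624 × 286.28 = 332.79 MPa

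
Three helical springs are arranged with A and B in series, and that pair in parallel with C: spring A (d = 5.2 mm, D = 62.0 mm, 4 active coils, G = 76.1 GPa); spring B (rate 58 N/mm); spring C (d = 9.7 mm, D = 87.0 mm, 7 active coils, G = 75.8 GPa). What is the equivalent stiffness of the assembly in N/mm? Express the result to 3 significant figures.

k_A = Gd⁴/(8D³N_a) = (76.1×10³)(5.2⁴)/(8·62.0³·4) = 7.2958 N/mm
k_C = Gd⁴/(8D³N_a) = (75.8×10³)(9.7⁴)/(8·87.0³·7) = 18.197 N/mm
Springs A,B series: k_AB = 1/(1/7.2958+1/58) = 6.4806 N/mm; parallel with C: k_eq = 6.4806+18.197 = 24.678 N/mm

24.7 N/mm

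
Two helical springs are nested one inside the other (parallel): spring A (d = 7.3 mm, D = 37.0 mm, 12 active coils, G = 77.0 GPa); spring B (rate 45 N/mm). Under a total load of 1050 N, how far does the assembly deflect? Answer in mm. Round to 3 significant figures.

11.7 mm

k_A = Gd⁴/(8D³N_a) = (77.0×10³)(7.3⁴)/(8·37.0³·12) = 44.968 N/mm
Parallel: k_eq = 44.968 + 45 = 89.968 N/mm
δ = F/k_eq = 1050/89.968 = 11.671 mm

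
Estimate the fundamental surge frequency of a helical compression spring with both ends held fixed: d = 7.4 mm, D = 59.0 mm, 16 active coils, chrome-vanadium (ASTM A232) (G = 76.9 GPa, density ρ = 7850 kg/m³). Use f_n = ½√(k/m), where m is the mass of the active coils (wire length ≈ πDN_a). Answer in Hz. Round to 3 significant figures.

k = Gd⁴/(8D³N_a) = (76.9×10³)(7.4⁴)/(8·59.0³·16) = 8.7718 N/mm = 8771.8 N/m
Wire length L = πDN_a = π·59.0·16 = 2965.7 mm
m = ρ·(πd²/4)·L = 7850 × 43.008×10⁻⁶ m² × 2.9657 m = 1.0013 kg
f_n = ½√(k/m) = 0.5·√(8771.8/1.0013) = 0.5·√(8760.8) = 46.799 Hz

46.8 Hz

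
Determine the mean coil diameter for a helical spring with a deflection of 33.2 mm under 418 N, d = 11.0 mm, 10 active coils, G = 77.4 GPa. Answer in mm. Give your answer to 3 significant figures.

Required rate k = F/δ = 418/33.2 = 12.59 N/mm
D = (Gd⁴/(8N_a·k))^(1/3) = (77.4×10³·11.0⁴/(8·10·12.59))^(1/3)
  = (1.12508e+06)^(1/3) = 104.0067 mm

104 mm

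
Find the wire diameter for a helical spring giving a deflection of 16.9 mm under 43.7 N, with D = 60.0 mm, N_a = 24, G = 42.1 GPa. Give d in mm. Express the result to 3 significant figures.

7.10 mm

Required rate k = F/δ = 43.7/16.9 = 2.5858 N/mm
d = (8D³N_a·k / G)^(1/4) = (8·60.0³·24·2.5858 / (42.1×10³))^0.25
  = (2547.2)^0.25 = 7.1042 mm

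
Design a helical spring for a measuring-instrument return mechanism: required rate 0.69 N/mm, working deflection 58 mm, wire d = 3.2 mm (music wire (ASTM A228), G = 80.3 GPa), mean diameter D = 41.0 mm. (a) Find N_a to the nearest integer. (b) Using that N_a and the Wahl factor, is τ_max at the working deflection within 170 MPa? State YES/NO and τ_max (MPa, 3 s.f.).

N_a = Gd⁴/(8D³k) = (80.3×10³)(3.2⁴)/(8·41.0³·0.69) = 22.13 → N_a = 22
Actual rate k = Gd⁴/(8D³·22) = 0.69415 N/mm
Working load F = kδ = 0.69415·58 = 40.261 N
C = 41.0/3.2 = 12.8125; K_W = (4C−1)/(4C−4)+0.615/C = 1.1115
τ_max = K_W·8FD/(πd³) = 1.1115·128.28 = 142.58 MPa
τ_max ≤ 170 MPa → acceptable

(a) 22 coils; (b) YES, τ_max = 143 MPa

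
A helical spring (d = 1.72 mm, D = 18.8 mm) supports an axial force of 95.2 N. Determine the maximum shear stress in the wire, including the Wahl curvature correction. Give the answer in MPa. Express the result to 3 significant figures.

1010 MPa

Spring index C = D/d = 18.8/1.72 = 10.9302
K_W = (4C−1)/(4C−4) + 0.615/C = 42.721/39.721 + 0.0563 = 1.1318
τ₀ = 8FD/(πd³) = 8·95.2·18.8/(π·1.72³) = 14318.1/15.986 = 895.67 MPa
τ_max = K·τ₀ = 1.1318 × 895.67 = 1013.7 MPa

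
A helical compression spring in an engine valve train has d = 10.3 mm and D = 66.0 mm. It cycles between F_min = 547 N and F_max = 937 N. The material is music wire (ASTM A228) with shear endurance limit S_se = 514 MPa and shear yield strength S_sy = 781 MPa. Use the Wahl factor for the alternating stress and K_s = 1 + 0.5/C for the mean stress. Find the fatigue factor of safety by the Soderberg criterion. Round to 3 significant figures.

C = D/d = 66.0/10.3 = 6.4078; K_W = (4C−1)/(4C−4)+0.615/C = 1.2347; K_s = 1+0.5/C = 1.0780
F_a = (F_max−F_min)/2 = 195 N; F_m = (F_max+F_min)/2 = 742 N
τ_a = K_W·8F_aD/(πd³) = 1.2347 × 29.992 = 37.03 MPa
τ_m = K_s·8F_mD/(πd³) = 1.0780 × 114.12 = 123.03 MPa
Soderberg: 1/n_f = τ_a/S_se + τ_m/S_sy = 37.03/514 + 123.03/781 = 0.07204 + 0.15753 = 0.22957
n_f = 1/0.22957 = 4.356

4.36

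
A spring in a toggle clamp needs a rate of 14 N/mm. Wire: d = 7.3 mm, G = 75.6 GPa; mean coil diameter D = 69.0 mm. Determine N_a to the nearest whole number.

6

N_a = Gd⁴/(8D³k) = (75.6×10³ × 7.3⁴)/(8 × 69.0³ × 14)
    = 2.14691e+08 / 3.6793e+07 = 5.835 → 6 coils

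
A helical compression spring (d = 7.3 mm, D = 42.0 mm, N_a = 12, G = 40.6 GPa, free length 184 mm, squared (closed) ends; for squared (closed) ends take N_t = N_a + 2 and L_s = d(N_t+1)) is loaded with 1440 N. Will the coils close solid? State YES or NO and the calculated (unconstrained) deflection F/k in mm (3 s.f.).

YES, δ = 88.8 mm

k = Gd⁴/(8D³N_a) = (40.6×10³)(7.3⁴)/(8·42.0³·12) = 16.211 N/mm
N_t = 14; L_s = 7.3·15 = 109.5 mm; δ_solid = L₀ − L_s = 184 − 109.5 = 74.5 mm
δ = F/k = 1440/16.211 = 88.831 mm
δ ≥ δ_solid → spring goes solid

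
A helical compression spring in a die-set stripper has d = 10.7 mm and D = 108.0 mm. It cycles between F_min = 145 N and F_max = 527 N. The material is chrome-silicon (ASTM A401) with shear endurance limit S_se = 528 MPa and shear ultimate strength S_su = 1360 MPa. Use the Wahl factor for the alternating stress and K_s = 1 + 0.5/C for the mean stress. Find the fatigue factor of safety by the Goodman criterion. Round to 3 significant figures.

6.62

C = D/d = 108.0/10.7 = 10.0935; K_W = (4C−1)/(4C−4)+0.615/C = 1.1434; K_s = 1+0.5/C = 1.0495
F_a = (F_max−F_min)/2 = 191 N; F_m = (F_max+F_min)/2 = 336 N
τ_a = K_W·8F_aD/(πd³) = 1.1434 × 42.879 = 49.028 MPa
τ_m = K_s·8F_mD/(πd³) = 1.0495 × 75.431 = 79.168 MPa
Goodman: 1/n_f = τ_a/S_se + τ_m/S_su = 49.028/528 + 79.168/1360 = 0.09286 + 0.05821 = 0.15107
n_f = 1/0.15107 = 6.62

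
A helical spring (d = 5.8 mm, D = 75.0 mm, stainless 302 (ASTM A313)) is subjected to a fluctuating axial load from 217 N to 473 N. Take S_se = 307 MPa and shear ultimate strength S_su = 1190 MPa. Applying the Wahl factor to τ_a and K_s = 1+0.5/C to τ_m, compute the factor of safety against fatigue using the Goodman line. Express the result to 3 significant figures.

1.34

C = D/d = 75.0/5.8 = 12.9310; K_W = (4C−1)/(4C−4)+0.615/C = 1.1104; K_s = 1+0.5/C = 1.0387
F_a = (F_max−F_min)/2 = 128 N; F_m = (F_max+F_min)/2 = 345 N
τ_a = K_W·8F_aD/(πd³) = 1.1104 × 125.29 = 139.13 MPa
τ_m = K_s·8F_mD/(πd³) = 1.0387 × 337.7 = 350.76 MPa
Goodman: 1/n_f = τ_a/S_se + τ_m/S_su = 139.13/307 + 350.76/1190 = 0.45319 + 0.29476 = 0.74794
n_f = 1/0.74794 = 1.337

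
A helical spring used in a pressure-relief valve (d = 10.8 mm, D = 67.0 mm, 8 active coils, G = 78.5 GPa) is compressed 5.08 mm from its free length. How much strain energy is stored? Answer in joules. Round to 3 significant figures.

0.716 J

k = Gd⁴/(8D³N_a) = (78.5×10³)(10.8⁴)/(8·67.0³·8) = 55.483 N/mm
U = ½kδ² = 0.5 × 55.483 × 5.08² = 715.91 N·mm = 0.71591 J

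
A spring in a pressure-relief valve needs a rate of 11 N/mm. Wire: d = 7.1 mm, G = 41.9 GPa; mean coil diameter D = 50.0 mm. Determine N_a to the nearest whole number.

10

N_a = Gd⁴/(8D³k) = (41.9×10³ × 7.1⁴)/(8 × 50.0³ × 11)
    = 1.06475e+08 / 1.1e+07 = 9.68 → 10 coils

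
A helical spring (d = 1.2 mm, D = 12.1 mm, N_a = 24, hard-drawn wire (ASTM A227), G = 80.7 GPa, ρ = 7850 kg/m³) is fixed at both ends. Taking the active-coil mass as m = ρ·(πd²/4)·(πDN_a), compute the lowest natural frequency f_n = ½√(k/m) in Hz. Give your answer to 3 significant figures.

k = Gd⁴/(8D³N_a) = (80.7×10³)(1.2⁴)/(8·12.1³·24) = 0.49197 N/mm = 491.97 N/m
Wire length L = πDN_a = π·12.1·24 = 912.32 mm
m = ρ·(πd²/4)·L = 7850 × 1.131×10⁻⁶ m² × 0.91232 m = 0.0080997 kg
f_n = ½√(k/m) = 0.5·√(491.97/0.0080997) = 0.5·√(60740) = 123.23 Hz

123 Hz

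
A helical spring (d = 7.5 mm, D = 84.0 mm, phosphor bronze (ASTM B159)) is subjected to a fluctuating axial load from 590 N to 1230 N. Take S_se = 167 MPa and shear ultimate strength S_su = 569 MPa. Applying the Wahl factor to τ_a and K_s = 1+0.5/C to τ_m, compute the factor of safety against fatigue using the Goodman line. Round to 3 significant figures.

C = D/d = 84.0/7.5 = 11.2000; K_W = (4C−1)/(4C−4)+0.615/C = 1.1284; K_s = 1+0.5/C = 1.0446
F_a = (F_max−F_min)/2 = 320 N; F_m = (F_max+F_min)/2 = 910 N
τ_a = K_W·8F_aD/(πd³) = 1.1284 × 162.25 = 183.09 MPa
τ_m = K_s·8F_mD/(πd³) = 1.0446 × 461.4 = 482 MPa
Goodman: 1/n_f = τ_a/S_se + τ_m/S_su = 183.09/167 + 482/569 = 1.09635 + 0.84710 = 1.9434
n_f = 1/1.9434 = 0.5146

0.515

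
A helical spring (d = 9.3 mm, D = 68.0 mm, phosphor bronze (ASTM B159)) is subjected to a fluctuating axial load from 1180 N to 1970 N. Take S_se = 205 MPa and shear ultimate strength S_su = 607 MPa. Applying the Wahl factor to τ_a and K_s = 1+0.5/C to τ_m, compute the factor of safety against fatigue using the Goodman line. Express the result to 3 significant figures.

0.913

C = D/d = 68.0/9.3 = 7.3118; K_W = (4C−1)/(4C−4)+0.615/C = 1.2029; K_s = 1+0.5/C = 1.0684
F_a = (F_max−F_min)/2 = 395 N; F_m = (F_max+F_min)/2 = 1575 N
τ_a = K_W·8F_aD/(πd³) = 1.2029 × 85.035 = 102.29 MPa
τ_m = K_s·8F_mD/(πd³) = 1.0684 × 339.06 = 362.25 MPa
Goodman: 1/n_f = τ_a/S_se + τ_m/S_su = 102.29/205 + 362.25/607 = 0.49898 + 0.59679 = 1.0958
n_f = 1/1.0958 = 0.9126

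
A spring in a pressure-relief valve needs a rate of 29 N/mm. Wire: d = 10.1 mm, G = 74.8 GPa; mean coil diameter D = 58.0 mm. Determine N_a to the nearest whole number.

17

N_a = Gd⁴/(8D³k) = (74.8×10³ × 10.1⁴)/(8 × 58.0³ × 29)
    = 7.78372e+08 / 4.5266e+07 = 17.2 → 17 coils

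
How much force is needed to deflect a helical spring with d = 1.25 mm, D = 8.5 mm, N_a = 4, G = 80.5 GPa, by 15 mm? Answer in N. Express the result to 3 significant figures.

k = Gd⁴/(8D³N_a) = (80.5×10³)(1.25⁴)/(8·8.5³·4) = 10.001 N/mm
F = k·δ = 10.001 × 15 = 150.01 N

150 N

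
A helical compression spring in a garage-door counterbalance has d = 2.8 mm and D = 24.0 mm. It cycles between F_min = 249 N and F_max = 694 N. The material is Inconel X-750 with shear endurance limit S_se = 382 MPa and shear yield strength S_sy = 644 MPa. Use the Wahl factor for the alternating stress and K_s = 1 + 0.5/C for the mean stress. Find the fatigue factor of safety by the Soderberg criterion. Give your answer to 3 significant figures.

0.247

C = D/d = 24.0/2.8 = 8.5714; K_W = (4C−1)/(4C−4)+0.615/C = 1.1708; K_s = 1+0.5/C = 1.0583
F_a = (F_max−F_min)/2 = 222.5 N; F_m = (F_max+F_min)/2 = 471.5 N
τ_a = K_W·8F_aD/(πd³) = 1.1708 × 619.45 = 725.26 MPa
τ_m = K_s·8F_mD/(πd³) = 1.0583 × 1312.7 = 1389.3 MPa
Soderberg: 1/n_f = τ_a/S_se + τ_m/S_sy = 725.26/382 + 1389.3/644 = 1.89858 + 2.15723 = 4.0558
n_f = 1/4.0558 = 0.2466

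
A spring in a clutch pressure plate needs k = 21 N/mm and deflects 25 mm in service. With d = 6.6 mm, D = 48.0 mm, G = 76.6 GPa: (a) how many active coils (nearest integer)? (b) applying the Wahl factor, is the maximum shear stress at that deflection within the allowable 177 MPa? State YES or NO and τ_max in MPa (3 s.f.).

(a) 8 coils; (b) NO, τ_max = 263 MPa

N_a = Gd⁴/(8D³k) = (76.6×10³)(6.6⁴)/(8·48.0³·21) = 7.823 → N_a = 8
Actual rate k = Gd⁴/(8D³·8) = 20.535 N/mm
Working load F = kδ = 20.535·25 = 513.38 N
C = 48.0/6.6 = 7.2727; K_W = (4C−1)/(4C−4)+0.615/C = 1.2041
τ_max = K_W·8FD/(πd³) = 1.2041·218.27 = 262.82 MPa
τ_max > 177 MPa → exceeds allowable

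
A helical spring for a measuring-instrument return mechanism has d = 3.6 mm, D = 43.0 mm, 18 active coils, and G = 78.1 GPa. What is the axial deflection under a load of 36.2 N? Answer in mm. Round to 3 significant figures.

k = Gd⁴/(8D³N_a) = (78.1×10³)(3.6⁴)/(8·43.0³·18) = 1.1458 N/mm
δ = F/k = 36.2 / 1.1458 = 31.595 mm

31.6 mm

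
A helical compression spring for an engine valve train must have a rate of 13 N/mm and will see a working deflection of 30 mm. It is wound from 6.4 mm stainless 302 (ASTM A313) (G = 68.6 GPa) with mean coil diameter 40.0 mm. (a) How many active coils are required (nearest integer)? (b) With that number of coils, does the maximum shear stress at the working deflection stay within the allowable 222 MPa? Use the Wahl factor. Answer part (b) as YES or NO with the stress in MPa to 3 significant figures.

(a) 17 coils; (b) YES, τ_max = 191 MPa

N_a = Gd⁴/(8D³k) = (68.6×10³)(6.4⁴)/(8·40.0³·13) = 17.29 → N_a = 17
Actual rate k = Gd⁴/(8D³·17) = 13.223 N/mm
Working load F = kδ = 13.223·30 = 396.69 N
C = 40.0/6.4 = 6.2500; K_W = (4C−1)/(4C−4)+0.615/C = 1.2413
τ_max = K_W·8FD/(πd³) = 1.2413·154.14 = 191.32 MPa
τ_max ≤ 222 MPa → acceptable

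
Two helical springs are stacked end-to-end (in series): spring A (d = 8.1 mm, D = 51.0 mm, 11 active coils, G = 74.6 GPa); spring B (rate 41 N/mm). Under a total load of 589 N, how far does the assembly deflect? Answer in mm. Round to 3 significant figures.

35.8 mm

k_A = Gd⁴/(8D³N_a) = (74.6×10³)(8.1⁴)/(8·51.0³·11) = 27.51 N/mm
Series: 1/k_eq = 1/27.51 + 1/41 = 0.060741; k_eq = 16.463 N/mm
δ = F/k_eq = 589/16.463 = 35.776 mm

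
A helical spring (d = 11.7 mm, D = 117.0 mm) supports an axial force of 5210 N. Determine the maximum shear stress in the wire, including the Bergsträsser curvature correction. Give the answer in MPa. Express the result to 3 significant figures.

1100 MPa

Spring index C = D/d = 117.0/11.7 = 10.0000
K_B = (4C+2)/(4C−3) = 42.000/37.000 = 1.1351
τ₀ = 8FD/(πd³) = 8·5210·117.0/(π·11.7³) = 4.87656e+06/5031.6 = 969.18 MPa
τ_max = K·τ₀ = 1.1351 × 969.18 = 1100.2 MPa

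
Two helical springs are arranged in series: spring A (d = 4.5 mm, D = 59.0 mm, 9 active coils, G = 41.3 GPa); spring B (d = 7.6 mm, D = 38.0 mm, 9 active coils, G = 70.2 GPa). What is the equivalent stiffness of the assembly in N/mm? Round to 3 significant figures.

k_A = Gd⁴/(8D³N_a) = (41.3×10³)(4.5⁴)/(8·59.0³·9) = 1.1453 N/mm
k_B = Gd⁴/(8D³N_a) = (70.2×10³)(7.6⁴)/(8·38.0³·9) = 59.28 N/mm
Series: 1/k_eq = 1/1.1453 + 1/59.28 = 0.89002; k_eq = 1.1236 N/mm

1.12 N/mm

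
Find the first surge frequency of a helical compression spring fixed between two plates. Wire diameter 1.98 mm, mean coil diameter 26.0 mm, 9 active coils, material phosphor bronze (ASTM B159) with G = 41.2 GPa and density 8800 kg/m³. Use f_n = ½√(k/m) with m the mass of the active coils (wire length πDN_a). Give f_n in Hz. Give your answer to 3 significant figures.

k = Gd⁴/(8D³N_a) = (41.2×10³)(1.98⁴)/(8·26.0³·9) = 0.50039 N/mm = 500.39 N/m
Wire length L = πDN_a = π·26.0·9 = 735.13 mm
m = ρ·(πd²/4)·L = 8800 × 3.0791×10⁻⁶ m² × 0.73513 m = 0.019919 kg
f_n = ½√(k/m) = 0.5·√(500.39/0.019919) = 0.5·√(25121) = 79.248 Hz

79.2 Hz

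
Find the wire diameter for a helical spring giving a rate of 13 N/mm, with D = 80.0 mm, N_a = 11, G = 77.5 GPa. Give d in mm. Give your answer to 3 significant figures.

d = (8D³N_a·k / G)^(1/4) = (8·80.0³·11·13 / (77.5×10³))^0.25
  = (7557.8)^0.25 = 9.3239 mm

9.32 mm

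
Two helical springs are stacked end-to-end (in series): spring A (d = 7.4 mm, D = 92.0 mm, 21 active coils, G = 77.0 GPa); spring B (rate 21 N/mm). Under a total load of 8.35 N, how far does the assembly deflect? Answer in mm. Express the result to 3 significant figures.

k_A = Gd⁴/(8D³N_a) = (77.0×10³)(7.4⁴)/(8·92.0³·21) = 1.765 N/mm
Series: 1/k_eq = 1/1.765 + 1/21 = 0.61419; k_eq = 1.6282 N/mm
δ = F/k_eq = 8.35/1.6282 = 5.1285 mm

5.13 mm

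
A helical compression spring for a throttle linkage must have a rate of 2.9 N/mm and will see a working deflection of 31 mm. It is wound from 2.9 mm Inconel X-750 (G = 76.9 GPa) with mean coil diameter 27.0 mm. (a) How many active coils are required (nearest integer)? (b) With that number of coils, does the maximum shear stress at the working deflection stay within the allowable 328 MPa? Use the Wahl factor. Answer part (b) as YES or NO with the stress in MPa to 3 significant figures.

(a) 12 coils; (b) YES, τ_max = 291 MPa

N_a = Gd⁴/(8D³k) = (76.9×10³)(2.9⁴)/(8·27.0³·2.9) = 11.91 → N_a = 12
Actual rate k = Gd⁴/(8D³·12) = 2.8784 N/mm
Working load F = kδ = 2.8784·31 = 89.231 N
C = 27.0/2.9 = 9.3103; K_W = (4C−1)/(4C−4)+0.615/C = 1.1563
τ_max = K_W·8FD/(πd³) = 1.1563·251.55 = 290.87 MPa
τ_max ≤ 328 MPa → acceptable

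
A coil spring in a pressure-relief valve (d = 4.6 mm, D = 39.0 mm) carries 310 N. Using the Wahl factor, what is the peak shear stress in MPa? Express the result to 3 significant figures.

Spring index C = D/d = 39.0/4.6 = 8.4783
K_W = (4C−1)/(4C−4) + 0.615/C = 32.913/29.913 + 0.0725 = 1.1728
τ₀ = 8FD/(πd³) = 8·310·39.0/(π·4.6³) = 96720/305.79 = 316.3 MPa
τ_max = K·τ₀ = 1.1728 × 316.3 = 370.96 MPa

371 MPa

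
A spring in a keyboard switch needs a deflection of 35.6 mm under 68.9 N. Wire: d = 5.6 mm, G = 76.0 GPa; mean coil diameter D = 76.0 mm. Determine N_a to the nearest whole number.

Required rate k = F/δ = 68.9/35.6 = 1.9354 N/mm
N_a = Gd⁴/(8D³k) = (76.0×10³ × 5.6⁴)/(8 × 76.0³ × 1.9354)
    = 7.47422e+07 / 6.79673e+06 = 11 → 11 coils

11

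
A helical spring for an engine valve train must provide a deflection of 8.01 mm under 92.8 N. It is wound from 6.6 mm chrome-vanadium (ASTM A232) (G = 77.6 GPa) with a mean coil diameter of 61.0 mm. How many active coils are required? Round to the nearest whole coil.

Required rate k = F/δ = 92.8/8.01 = 11.586 N/mm
N_a = Gd⁴/(8D³k) = (77.6×10³ × 6.6⁴)/(8 × 61.0³ × 11.586)
    = 1.47244e+08 / 2.10375e+07 = 6.999 → 7 coils

7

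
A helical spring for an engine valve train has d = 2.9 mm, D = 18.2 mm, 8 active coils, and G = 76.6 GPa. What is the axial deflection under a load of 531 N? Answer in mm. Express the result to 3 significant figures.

37.8 mm

k = Gd⁴/(8D³N_a) = (76.6×10³)(2.9⁴)/(8·18.2³·8) = 14.042 N/mm
δ = F/k = 531 / 14.042 = 37.815 mm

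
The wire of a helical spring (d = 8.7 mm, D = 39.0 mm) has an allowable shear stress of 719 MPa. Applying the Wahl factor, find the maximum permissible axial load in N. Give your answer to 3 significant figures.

3520 N

C = D/d = 39.0/8.7 = 4.4828
K_W = (4C−1)/(4C−4) + 0.615/C = 16.931/13.931 + 0.1372 = 1.3525
τ_max = K·8FD/(πd³) → F_max = τ_allow·πd³/(8DK)
F_max = 719·π·8.7³/(8·39.0·1.3525) = 1.4874e+06/421.99 = 3524.8 N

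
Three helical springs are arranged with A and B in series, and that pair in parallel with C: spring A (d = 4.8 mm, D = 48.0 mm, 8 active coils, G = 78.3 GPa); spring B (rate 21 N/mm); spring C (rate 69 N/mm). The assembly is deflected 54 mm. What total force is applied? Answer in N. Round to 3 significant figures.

3970 N

k_A = Gd⁴/(8D³N_a) = (78.3×10³)(4.8⁴)/(8·48.0³·8) = 5.8725 N/mm
Springs A,B series: k_AB = 1/(1/5.8725+1/21) = 4.5892 N/mm; parallel with C: k_eq = 4.5892+69 = 73.589 N/mm
F = k_eq·δ = 73.589·54 = 3973.8 N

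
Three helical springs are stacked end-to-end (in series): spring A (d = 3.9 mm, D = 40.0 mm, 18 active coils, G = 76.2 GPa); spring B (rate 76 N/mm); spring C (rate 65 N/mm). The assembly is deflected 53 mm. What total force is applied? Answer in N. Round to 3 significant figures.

k_A = Gd⁴/(8D³N_a) = (76.2×10³)(3.9⁴)/(8·40.0³·18) = 1.9128 N/mm
Series: 1/k_eq = 1/1.9128 + 1/76 + 1/65 = 0.55133; k_eq = 1.8138 N/mm
F = k_eq·δ = 1.8138·53 = 96.13 N

96.1 N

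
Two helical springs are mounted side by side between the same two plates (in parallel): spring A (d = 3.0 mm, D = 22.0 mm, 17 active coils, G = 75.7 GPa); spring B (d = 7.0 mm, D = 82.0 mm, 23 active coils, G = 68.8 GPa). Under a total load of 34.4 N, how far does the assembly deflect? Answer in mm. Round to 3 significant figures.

5.87 mm

k_A = Gd⁴/(8D³N_a) = (75.7×10³)(3.0⁴)/(8·22.0³·17) = 4.2342 N/mm
k_B = Gd⁴/(8D³N_a) = (68.8×10³)(7.0⁴)/(8·82.0³·23) = 1.6283 N/mm
Parallel: k_eq = 4.2342 + 1.6283 = 5.8625 N/mm
δ = F/k_eq = 34.4/5.8625 = 5.8678 mm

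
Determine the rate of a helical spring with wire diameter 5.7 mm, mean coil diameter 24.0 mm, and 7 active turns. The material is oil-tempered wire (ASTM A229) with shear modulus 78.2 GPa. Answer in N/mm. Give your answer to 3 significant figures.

k = Gd⁴/(8D³N_a) = (78.2×10³ × 5.7⁴) / (8 × 24.0³ × 7)
  = 8.25479e+07 / 774144 = 106.63 N/mm

107 N/mm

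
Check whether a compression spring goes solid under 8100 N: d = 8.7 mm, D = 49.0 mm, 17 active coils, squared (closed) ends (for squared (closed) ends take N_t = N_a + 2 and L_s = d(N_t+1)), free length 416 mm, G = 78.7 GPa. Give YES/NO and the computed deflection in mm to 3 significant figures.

k = Gd⁴/(8D³N_a) = (78.7×10³)(8.7⁴)/(8·49.0³·17) = 28.179 N/mm
N_t = 19; L_s = 8.7·20 = 174 mm; δ_solid = L₀ − L_s = 416 − 174 = 242 mm
δ = F/k = 8100/28.179 = 287.45 mm
δ ≥ δ_solid → spring goes solid

YES, δ = 287 mm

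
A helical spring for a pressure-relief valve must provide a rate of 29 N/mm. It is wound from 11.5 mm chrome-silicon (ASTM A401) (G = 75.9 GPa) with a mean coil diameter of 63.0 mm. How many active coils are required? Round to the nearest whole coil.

N_a = Gd⁴/(8D³k) = (75.9×10³ × 11.5⁴)/(8 × 63.0³ × 29)
    = 1.3275e+09 / 5.80109e+07 = 22.88 → 23 coils

23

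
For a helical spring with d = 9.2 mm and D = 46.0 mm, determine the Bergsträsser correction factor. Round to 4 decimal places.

C = D/d = 46.0/9.2 = 5.0000
K_B = (4C+2)/(4C−3) = 22.000/17.000 = 1.2941

1.2941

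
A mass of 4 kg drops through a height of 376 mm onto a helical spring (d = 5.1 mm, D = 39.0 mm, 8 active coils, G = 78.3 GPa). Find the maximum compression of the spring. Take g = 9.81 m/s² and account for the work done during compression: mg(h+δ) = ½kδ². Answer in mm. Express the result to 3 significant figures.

48.9 mm

k = Gd⁴/(8D³N_a) = (78.3×10³)(5.1⁴)/(8·39.0³·8) = 13.953 N/mm
W = mg = 4 × 9.81 = 39.24 N
½kδ² − Wδ − Wh = 0 → δ = (W + √(W² + 2kWh))/k
δ = (39.24 + √(1539.8 + 411733))/13.953 = (39.24 + 642.86)/13.953 = 48.886 mm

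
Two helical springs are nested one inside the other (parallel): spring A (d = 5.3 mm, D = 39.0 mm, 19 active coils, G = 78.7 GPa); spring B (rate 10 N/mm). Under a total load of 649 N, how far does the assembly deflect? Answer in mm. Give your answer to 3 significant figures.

38.4 mm

k_A = Gd⁴/(8D³N_a) = (78.7×10³)(5.3⁴)/(8·39.0³·19) = 6.8872 N/mm
Parallel: k_eq = 6.8872 + 10 = 16.887 N/mm
δ = F/k_eq = 649/16.887 = 38.432 mm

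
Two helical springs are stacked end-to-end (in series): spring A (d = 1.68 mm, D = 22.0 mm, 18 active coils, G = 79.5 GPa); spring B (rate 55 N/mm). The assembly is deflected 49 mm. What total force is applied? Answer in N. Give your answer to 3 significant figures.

20.1 N

k_A = Gd⁴/(8D³N_a) = (79.5×10³)(1.68⁴)/(8·22.0³·18) = 0.41302 N/mm
Series: 1/k_eq = 1/0.41302 + 1/55 = 2.4394; k_eq = 0.40994 N/mm
F = k_eq·δ = 0.40994·49 = 20.087 N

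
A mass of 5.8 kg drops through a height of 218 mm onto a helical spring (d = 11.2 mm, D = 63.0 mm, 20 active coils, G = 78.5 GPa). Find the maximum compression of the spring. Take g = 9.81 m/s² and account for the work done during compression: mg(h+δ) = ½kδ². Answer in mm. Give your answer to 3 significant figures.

k = Gd⁴/(8D³N_a) = (78.5×10³)(11.2⁴)/(8·63.0³·20) = 30.875 N/mm
W = mg = 5.8 × 9.81 = 56.898 N
½kδ² − Wδ − Wh = 0 → δ = (W + √(W² + 2kWh))/k
δ = (56.898 + √(3237.4 + 765920))/30.875 = (56.898 + 877.02)/30.875 = 30.249 mm

30.2 mm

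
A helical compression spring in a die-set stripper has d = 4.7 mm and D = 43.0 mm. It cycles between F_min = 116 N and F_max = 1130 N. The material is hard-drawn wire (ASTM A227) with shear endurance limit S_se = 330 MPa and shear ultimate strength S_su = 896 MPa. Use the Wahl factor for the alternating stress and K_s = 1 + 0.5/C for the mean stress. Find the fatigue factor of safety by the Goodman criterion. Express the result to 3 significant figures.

C = D/d = 43.0/4.7 = 9.1489; K_W = (4C−1)/(4C−4)+0.615/C = 1.1593; K_s = 1+0.5/C = 1.0547
F_a = (F_max−F_min)/2 = 507 N; F_m = (F_max+F_min)/2 = 623 N
τ_a = K_W·8F_aD/(πd³) = 1.1593 × 534.72 = 619.87 MPa
τ_m = K_s·8F_mD/(πd³) = 1.0547 × 657.06 = 692.97 MPa
Goodman: 1/n_f = τ_a/S_se + τ_m/S_su = 619.87/330 + 692.97/896 = 1.87840 + 0.77340 = 2.6518
n_f = 1/2.6518 = 0.3771

0.377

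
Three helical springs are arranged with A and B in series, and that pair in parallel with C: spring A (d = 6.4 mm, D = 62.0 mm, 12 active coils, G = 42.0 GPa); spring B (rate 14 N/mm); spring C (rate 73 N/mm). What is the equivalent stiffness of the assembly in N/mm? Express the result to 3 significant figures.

75.5 N/mm

k_A = Gd⁴/(8D³N_a) = (42.0×10³)(6.4⁴)/(8·62.0³·12) = 3.0798 N/mm
Springs A,B series: k_AB = 1/(1/3.0798+1/14) = 2.5245 N/mm; parallel with C: k_eq = 2.5245+73 = 75.524 N/mm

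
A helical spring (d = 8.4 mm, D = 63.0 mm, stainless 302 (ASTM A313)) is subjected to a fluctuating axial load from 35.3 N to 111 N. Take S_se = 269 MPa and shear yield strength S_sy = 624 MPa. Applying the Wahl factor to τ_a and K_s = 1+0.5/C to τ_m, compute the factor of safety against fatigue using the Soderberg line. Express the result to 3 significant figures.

C = D/d = 63.0/8.4 = 7.5000; K_W = (4C−1)/(4C−4)+0.615/C = 1.1974; K_s = 1+0.5/C = 1.0667
F_a = (F_max−F_min)/2 = 37.85 N; F_m = (F_max+F_min)/2 = 73.15 N
τ_a = K_W·8F_aD/(πd³) = 1.1974 × 10.245 = 12.267 MPa
τ_m = K_s·8F_mD/(πd³) = 1.0667 × 19.8 = 21.12 MPa
Soderberg: 1/n_f = τ_a/S_se + τ_m/S_sy = 12.267/269 + 21.12/624 = 0.04560 + 0.03385 = 0.079448
n_f = 1/0.079448 = 12.59

12.6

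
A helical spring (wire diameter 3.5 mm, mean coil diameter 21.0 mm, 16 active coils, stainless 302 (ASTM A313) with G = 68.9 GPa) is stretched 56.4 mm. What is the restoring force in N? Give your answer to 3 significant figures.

k = Gd⁴/(8D³N_a) = (68.9×10³)(3.5⁴)/(8·21.0³·16) = 8.7221 N/mm
F = k·δ = 8.7221 × 56.4 = 491.93 N

492 N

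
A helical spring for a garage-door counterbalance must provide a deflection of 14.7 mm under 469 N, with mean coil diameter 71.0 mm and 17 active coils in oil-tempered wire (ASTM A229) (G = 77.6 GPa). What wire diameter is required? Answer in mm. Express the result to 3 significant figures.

11.9 mm

Required rate k = F/δ = 469/14.7 = 31.905 N/mm
d = (8D³N_a·k / G)^(1/4) = (8·71.0³·17·31.905 / (77.6×10³))^0.25
  = (20013)^0.25 = 11.8940 mm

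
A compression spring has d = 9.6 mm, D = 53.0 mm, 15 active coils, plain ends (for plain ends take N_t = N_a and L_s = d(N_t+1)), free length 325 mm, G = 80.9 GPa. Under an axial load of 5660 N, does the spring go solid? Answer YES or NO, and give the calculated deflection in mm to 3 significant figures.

NO, δ = 147 mm

k = Gd⁴/(8D³N_a) = (80.9×10³)(9.6⁴)/(8·53.0³·15) = 38.461 N/mm
N_t = 15; L_s = 9.6·16 = 153.6 mm; δ_solid = L₀ − L_s = 325 − 153.6 = 171.4 mm
δ = F/k = 5660/38.461 = 147.16 mm
δ < δ_solid → spring does not go solid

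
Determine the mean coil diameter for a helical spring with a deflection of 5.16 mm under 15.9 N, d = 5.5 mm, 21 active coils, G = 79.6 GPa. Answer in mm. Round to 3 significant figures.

Required rate k = F/δ = 15.9/5.16 = 3.0814 N/mm
D = (Gd⁴/(8N_a·k))^(1/3) = (79.6×10³·5.5⁴/(8·21·3.0814))^(1/3)
  = (140704)^(1/3) = 52.0119 mm

52.0 mm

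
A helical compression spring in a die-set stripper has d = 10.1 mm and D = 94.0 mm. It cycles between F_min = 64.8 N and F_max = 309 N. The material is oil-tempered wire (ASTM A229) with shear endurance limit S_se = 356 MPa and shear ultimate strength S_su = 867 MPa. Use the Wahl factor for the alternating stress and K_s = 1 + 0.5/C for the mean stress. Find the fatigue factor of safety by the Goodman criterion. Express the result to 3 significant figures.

6.90

C = D/d = 94.0/10.1 = 9.3069; K_W = (4C−1)/(4C−4)+0.615/C = 1.1564; K_s = 1+0.5/C = 1.0537
F_a = (F_max−F_min)/2 = 122.1 N; F_m = (F_max+F_min)/2 = 186.9 N
τ_a = K_W·8F_aD/(πd³) = 1.1564 × 28.367 = 32.803 MPa
τ_m = K_s·8F_mD/(πd³) = 1.0537 × 43.422 = 45.755 MPa
Goodman: 1/n_f = τ_a/S_se + τ_m/S_su = 32.803/356 + 45.755/867 = 0.09214 + 0.05277 = 0.14492
n_f = 1/0.14492 = 6.9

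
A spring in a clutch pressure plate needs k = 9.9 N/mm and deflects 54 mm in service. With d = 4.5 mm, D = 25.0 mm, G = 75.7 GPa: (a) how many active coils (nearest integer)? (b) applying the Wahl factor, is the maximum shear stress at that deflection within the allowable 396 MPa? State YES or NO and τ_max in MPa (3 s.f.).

N_a = Gd⁴/(8D³k) = (75.7×10³)(4.5⁴)/(8·25.0³·9.9) = 25.08 → N_a = 25
Actual rate k = Gd⁴/(8D³·25) = 9.9334 N/mm
Working load F = kδ = 9.9334·54 = 536.4 N
C = 25.0/4.5 = 5.5556; K_W = (4C−1)/(4C−4)+0.615/C = 1.2753
τ_max = K_W·8FD/(πd³) = 1.2753·374.74 = 477.92 MPa
τ_max > 396 MPa → exceeds allowable

(a) 25 coils; (b) NO, τ_max = 478 MPa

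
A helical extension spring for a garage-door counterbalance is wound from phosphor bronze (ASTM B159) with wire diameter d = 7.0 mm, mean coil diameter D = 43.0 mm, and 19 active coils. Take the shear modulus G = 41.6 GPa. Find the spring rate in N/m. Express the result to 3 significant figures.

8260 N/m

k = Gd⁴/(8D³N_a) = (41.6×10³ × 7.0⁴) / (8 × 43.0³ × 19)
  = 9.98816e+07 / 1.20851e+07 = 8.2649 N/mm = 8264.9 N/m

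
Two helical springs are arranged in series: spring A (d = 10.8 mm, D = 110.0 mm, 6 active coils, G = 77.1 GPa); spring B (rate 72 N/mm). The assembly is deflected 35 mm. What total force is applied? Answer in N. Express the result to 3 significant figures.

k_A = Gd⁴/(8D³N_a) = (77.1×10³)(10.8⁴)/(8·110.0³·6) = 16.418 N/mm
Series: 1/k_eq = 1/16.418 + 1/72 = 0.074796; k_eq = 13.37 N/mm
F = k_eq·δ = 13.37·35 = 467.94 N

468 N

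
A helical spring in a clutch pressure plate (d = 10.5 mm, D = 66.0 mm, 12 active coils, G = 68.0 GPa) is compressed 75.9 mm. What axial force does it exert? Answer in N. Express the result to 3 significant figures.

2270 N

k = Gd⁴/(8D³N_a) = (68.0×10³)(10.5⁴)/(8·66.0³·12) = 29.948 N/mm
F = k·δ = 29.948 × 75.9 = 2273 N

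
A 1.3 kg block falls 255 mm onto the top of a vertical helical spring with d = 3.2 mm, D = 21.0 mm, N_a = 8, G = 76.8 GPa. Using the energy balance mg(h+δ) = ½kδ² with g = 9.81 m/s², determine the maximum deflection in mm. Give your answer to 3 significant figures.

k = Gd⁴/(8D³N_a) = (76.8×10³)(3.2⁴)/(8·21.0³·8) = 13.587 N/mm
W = mg = 1.3 × 9.81 = 12.753 N
½kδ² − Wδ − Wh = 0 → δ = (W + √(W² + 2kWh))/k
δ = (12.753 + √(162.64 + 88370.2))/13.587 = (12.753 + 297.54)/13.587 = 22.838 mm

22.8 mm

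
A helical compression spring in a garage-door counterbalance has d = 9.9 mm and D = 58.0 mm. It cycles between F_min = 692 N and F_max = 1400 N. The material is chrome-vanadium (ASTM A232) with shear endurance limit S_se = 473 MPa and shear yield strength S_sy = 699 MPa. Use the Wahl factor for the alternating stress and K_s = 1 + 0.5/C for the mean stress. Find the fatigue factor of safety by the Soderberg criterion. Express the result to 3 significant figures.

2.56

C = D/d = 58.0/9.9 = 5.8586; K_W = (4C−1)/(4C−4)+0.615/C = 1.2593; K_s = 1+0.5/C = 1.0853
F_a = (F_max−F_min)/2 = 354 N; F_m = (F_max+F_min)/2 = 1046 N
τ_a = K_W·8F_aD/(πd³) = 1.2593 × 53.885 = 67.859 MPa
τ_m = K_s·8F_mD/(πd³) = 1.0853 × 159.22 = 172.81 MPa
Soderberg: 1/n_f = τ_a/S_se + τ_m/S_sy = 67.859/473 + 172.81/699 = 0.14347 + 0.24722 = 0.39069
n_f = 1/0.39069 = 2.56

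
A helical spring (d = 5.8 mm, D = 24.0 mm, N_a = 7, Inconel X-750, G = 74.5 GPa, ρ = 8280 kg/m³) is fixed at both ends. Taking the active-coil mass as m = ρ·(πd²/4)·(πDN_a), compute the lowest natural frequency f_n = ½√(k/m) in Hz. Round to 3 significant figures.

486 Hz

k = Gd⁴/(8D³N_a) = (74.5×10³)(5.8⁴)/(8·24.0³·7) = 108.9 N/mm = 1.089e+05 N/m
Wire length L = πDN_a = π·24.0·7 = 527.79 mm
m = ρ·(πd²/4)·L = 8280 × 26.421×10⁻⁶ m² × 0.52779 m = 0.11546 kg
f_n = ½√(k/m) = 0.5·√(1.089e+05/0.11546) = 0.5·√(9.4322e+05) = 485.6 Hz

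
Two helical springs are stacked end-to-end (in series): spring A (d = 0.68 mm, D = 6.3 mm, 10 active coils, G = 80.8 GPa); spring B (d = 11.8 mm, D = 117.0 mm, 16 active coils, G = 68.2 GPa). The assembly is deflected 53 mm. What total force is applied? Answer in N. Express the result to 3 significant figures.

40.4 N

k_A = Gd⁴/(8D³N_a) = (80.8×10³)(0.68⁴)/(8·6.3³·10) = 0.86365 N/mm
k_B = Gd⁴/(8D³N_a) = (68.2×10³)(11.8⁴)/(8·117.0³·16) = 6.4498 N/mm
Series: 1/k_eq = 1/0.86365 + 1/6.4498 = 1.3129; k_eq = 0.76166 N/mm
F = k_eq·δ = 0.76166·53 = 40.368 N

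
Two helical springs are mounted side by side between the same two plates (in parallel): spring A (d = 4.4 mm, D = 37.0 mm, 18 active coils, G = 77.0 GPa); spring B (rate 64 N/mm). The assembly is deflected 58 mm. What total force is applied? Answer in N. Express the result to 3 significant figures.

3940 N

k_A = Gd⁴/(8D³N_a) = (77.0×10³)(4.4⁴)/(8·37.0³·18) = 3.9567 N/mm
Parallel: k_eq = 3.9567 + 64 = 67.957 N/mm
F = k_eq·δ = 67.957·58 = 3941.5 N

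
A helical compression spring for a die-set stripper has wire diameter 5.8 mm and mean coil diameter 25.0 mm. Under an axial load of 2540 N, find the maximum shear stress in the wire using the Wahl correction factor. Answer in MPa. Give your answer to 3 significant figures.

Spring index C = D/d = 25.0/5.8 = 4.3103
K_W = (4C−1)/(4C−4) + 0.615/C = 16.241/13.241 + 0.1427 = 1.3692
τ₀ = 8FD/(πd³) = 8·2540·25.0/(π·5.8³) = 508000/612.96 = 828.76 MPa
τ_max = K·τ₀ = 1.3692 × 828.76 = 1134.8 MPa

1130 MPa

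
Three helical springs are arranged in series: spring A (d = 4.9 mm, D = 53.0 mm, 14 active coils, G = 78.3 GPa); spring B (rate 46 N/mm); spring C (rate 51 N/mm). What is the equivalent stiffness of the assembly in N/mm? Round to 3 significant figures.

2.43 N/mm

k_A = Gd⁴/(8D³N_a) = (78.3×10³)(4.9⁴)/(8·53.0³·14) = 2.7071 N/mm
Series: 1/k_eq = 1/2.7071 + 1/46 + 1/51 = 0.41075; k_eq = 2.4346 N/mm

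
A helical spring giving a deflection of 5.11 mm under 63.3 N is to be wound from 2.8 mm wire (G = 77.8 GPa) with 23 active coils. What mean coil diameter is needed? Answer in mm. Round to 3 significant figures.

Required rate k = F/δ = 63.3/5.11 = 12.387 N/mm
D = (Gd⁴/(8N_a·k))^(1/3) = (77.8×10³·2.8⁴/(8·23·12.387))^(1/3)
  = (2098.03)^(1/3) = 12.8018 mm

12.8 mm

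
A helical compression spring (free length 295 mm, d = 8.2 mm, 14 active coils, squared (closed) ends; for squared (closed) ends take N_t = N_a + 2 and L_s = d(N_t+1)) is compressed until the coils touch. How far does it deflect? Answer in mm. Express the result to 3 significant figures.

N_t = 16; L_s = 8.2·17 = 139.4 mm
δ_solid = L₀ − L_s = 295 − 139.4 = 155.6 mm

156 mm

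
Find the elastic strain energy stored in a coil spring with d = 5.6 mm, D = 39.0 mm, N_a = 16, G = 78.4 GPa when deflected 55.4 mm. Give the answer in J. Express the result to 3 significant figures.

k = Gd⁴/(8D³N_a) = (78.4×10³)(5.6⁴)/(8·39.0³·16) = 10.155 N/mm
U = ½kδ² = 0.5 × 10.155 × 55.4² = 15583 N·mm = 15.583 J

15.6 J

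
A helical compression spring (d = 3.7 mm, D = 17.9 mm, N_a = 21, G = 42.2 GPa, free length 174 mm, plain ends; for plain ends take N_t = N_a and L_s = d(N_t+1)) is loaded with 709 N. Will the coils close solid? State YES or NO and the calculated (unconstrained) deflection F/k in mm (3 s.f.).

k = Gd⁴/(8D³N_a) = (42.2×10³)(3.7⁴)/(8·17.9³·21) = 8.2083 N/mm
N_t = 21; L_s = 3.7·22 = 81.4 mm; δ_solid = L₀ − L_s = 174 − 81.4 = 92.6 mm
δ = F/k = 709/8.2083 = 86.376 mm
δ < δ_solid → spring does not go solid

NO, δ = 86.4 mm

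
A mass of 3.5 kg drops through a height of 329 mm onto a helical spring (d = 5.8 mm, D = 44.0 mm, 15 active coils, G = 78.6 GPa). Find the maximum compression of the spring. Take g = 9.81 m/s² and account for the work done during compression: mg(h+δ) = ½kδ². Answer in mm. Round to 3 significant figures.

55.1 mm

k = Gd⁴/(8D³N_a) = (78.6×10³)(5.8⁴)/(8·44.0³·15) = 8.7015 N/mm
W = mg = 3.5 × 9.81 = 34.335 N
½kδ² − Wδ − Wh = 0 → δ = (W + √(W² + 2kWh))/k
δ = (34.335 + √(1178.9 + 196589))/8.7015 = (34.335 + 444.71)/8.7015 = 55.053 mm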